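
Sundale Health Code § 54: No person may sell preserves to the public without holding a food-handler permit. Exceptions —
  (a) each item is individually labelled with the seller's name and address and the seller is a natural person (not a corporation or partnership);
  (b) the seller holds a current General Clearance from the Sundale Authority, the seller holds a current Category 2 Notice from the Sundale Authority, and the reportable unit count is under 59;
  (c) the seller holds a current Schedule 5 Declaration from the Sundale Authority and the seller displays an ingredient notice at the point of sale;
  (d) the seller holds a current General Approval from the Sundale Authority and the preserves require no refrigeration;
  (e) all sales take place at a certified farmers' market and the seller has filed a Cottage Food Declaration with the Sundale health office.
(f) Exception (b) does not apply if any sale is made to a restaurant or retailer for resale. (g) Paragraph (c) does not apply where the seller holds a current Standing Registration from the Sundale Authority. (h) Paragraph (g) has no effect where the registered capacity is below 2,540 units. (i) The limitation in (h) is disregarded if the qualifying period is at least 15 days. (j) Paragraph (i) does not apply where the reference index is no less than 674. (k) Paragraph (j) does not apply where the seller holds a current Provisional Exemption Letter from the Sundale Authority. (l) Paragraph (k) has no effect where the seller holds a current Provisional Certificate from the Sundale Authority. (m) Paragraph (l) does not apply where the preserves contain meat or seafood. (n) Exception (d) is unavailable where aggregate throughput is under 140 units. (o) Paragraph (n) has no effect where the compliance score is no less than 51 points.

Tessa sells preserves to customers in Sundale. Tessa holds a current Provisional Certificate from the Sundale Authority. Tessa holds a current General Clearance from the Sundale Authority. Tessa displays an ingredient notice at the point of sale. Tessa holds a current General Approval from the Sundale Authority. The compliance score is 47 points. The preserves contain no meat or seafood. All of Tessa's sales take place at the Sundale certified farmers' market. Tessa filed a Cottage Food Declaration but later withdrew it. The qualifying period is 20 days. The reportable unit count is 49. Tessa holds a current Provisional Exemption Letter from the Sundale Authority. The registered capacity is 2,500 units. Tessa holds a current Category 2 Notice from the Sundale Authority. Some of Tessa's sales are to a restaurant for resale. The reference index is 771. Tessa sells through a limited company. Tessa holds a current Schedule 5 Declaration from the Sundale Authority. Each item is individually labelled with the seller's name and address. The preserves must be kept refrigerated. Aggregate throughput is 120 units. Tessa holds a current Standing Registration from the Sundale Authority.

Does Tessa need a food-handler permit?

Exception (a) requires that the seller is a natural person (not a corporation or partnership); but the seller operates through a limited company, so (a) is unavailable.
Exception (b) is satisfied on its face — a current General Clearance is held; a current Category 2 Notice is held; the reportable unit count is 49, under the 59 limit. But applying paragraph (f): (f) operates against (b): some sales are to a restaurant for resale. Exception (b) does not apply.
All of (c)'s requirements are met (a current Schedule 5 Declaration is held; an ingredient notice is displayed). Applying paragraphs (g)–(m): (g) would limit (c) — a current Standing Registration is held — but (h) sets (g) aside: (h) operates against (g): the registered capacity is 2,500 units, below the 2,540 units limit. (i) would limit (h) — the qualifying period is 20 days, meeting the 15 days threshold — but (j) sets (i) aside: (j) applies — the reference index is 771, meeting the 674 threshold. (k) would limit (j) — a current Provisional Exemption Letter is held — but (l) sets (k) aside: (l) operates — a current Provisional Certificate is held. (m) is not triggered (the preserves contain no meat or seafood), so (l) stands. So (c) applies.
Exception (d) does not apply: the preserves require refrigeration.
Exception (e) fails — the Cottage Food Declaration was withdrawn.

No — exception (c) applies; Tessa is not required to hold a food-handler permit.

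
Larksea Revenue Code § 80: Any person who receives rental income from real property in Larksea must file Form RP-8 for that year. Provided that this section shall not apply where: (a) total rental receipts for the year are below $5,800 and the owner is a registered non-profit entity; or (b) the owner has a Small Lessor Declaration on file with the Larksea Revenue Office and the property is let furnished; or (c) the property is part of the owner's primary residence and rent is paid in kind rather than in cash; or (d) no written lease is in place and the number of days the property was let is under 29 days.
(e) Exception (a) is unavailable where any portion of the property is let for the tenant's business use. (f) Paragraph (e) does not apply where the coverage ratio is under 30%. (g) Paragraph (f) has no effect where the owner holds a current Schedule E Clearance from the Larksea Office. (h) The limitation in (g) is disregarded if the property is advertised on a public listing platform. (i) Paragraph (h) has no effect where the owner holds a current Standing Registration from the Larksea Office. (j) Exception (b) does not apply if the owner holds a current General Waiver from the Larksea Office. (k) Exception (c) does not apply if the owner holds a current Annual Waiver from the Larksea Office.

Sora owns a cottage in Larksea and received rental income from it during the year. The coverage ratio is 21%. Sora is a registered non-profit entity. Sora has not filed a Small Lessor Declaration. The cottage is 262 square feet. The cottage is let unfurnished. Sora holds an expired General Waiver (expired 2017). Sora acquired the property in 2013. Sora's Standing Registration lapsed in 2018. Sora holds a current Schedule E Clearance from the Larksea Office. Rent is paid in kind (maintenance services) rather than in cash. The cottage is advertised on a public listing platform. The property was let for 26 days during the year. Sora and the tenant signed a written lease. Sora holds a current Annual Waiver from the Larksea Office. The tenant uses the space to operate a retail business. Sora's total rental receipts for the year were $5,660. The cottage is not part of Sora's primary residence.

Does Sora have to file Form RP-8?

No — exception (a) applies; Sora is not required to file Form RP-8.

Exception (a): total rental receipts for the year are $5,660, below the $5,800 limit; Sora is a registered non-profit — every condition holds. Under paragraphs (e)–(i): (e) is engaged (the space is let for business use), but is itself disapplied by (f): (f) is triggered — the coverage ratio is 21%, under the 30% limit. (g) would limit (f) — a current Schedule E Clearance is held — but (h) sets (g) aside: (h) applies — the property is publicly advertised. (i), which would lift (h), is inapplicable — the Standing Registration is not current. Exception (a) stands.
Exception (b) does not apply: no Small Lessor Declaration is on file.
Exception (c) fails — the cottage is not part of the primary residence.
Exception (d) fails — a written lease is in place.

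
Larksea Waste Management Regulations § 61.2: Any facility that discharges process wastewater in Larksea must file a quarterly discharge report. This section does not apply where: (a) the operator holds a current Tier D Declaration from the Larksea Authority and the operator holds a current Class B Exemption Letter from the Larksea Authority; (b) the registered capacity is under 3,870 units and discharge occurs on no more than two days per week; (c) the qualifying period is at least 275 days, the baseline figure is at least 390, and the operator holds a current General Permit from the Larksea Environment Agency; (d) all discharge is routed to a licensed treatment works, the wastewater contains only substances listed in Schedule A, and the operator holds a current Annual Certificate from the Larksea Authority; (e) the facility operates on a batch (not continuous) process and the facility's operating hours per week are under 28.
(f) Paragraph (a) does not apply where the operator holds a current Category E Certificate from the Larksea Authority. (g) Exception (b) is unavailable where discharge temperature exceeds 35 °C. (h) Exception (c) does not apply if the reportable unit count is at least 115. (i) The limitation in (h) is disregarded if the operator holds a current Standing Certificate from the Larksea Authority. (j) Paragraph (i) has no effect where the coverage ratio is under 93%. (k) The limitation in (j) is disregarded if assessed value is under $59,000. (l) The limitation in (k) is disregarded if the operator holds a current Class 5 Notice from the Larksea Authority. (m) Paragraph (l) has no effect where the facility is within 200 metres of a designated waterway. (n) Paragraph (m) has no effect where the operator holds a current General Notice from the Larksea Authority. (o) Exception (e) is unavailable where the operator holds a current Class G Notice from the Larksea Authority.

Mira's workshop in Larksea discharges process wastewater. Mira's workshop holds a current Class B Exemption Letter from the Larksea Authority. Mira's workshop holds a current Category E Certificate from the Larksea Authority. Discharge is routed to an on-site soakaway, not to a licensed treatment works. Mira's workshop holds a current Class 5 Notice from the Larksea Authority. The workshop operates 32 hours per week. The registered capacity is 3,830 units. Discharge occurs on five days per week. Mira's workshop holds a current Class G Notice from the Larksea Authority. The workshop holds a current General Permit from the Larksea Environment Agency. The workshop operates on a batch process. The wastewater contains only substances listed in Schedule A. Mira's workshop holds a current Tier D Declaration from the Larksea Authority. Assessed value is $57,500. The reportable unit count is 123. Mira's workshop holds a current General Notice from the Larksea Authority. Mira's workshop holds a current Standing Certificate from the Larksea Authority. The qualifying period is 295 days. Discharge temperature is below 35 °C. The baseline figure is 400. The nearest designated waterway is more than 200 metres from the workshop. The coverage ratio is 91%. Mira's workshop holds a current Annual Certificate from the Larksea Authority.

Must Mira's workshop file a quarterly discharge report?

Yes — Mira's workshop must file a quarterly discharge report.

All of (a)'s requirements are met (a current Tier D Declaration is held; a current Class B Exemption Letter is held). However, paragraph (f) must be considered: (f) is engaged — a current Category E Certificate is held. Exception (a) does not apply.
Exception (b) does not apply: discharge occurs on five days per week.
Exception (c): the qualifying period is 295 days, meeting the 275 days threshold; the baseline figure is 400, meeting the 390 threshold; a current General Permit is held — every condition holds. However, paragraphs (h)–(n) must be considered: (h) applies — the reportable unit count is 123, meeting the 115 threshold. (i) would limit (h) — a current Standing Certificate is held — but (j) sets (i) aside: (j) operates against (i): the coverage ratio is 91%, under the 93% limit. (k) applies (assessed value is $57,500, under the $59,000 limit), but is displaced by (l): (l) is triggered — a current Class 5 Notice is held. (m) is inapplicable (the workshop is more than 200 m from any designated waterway), so (l) stands. (c) is therefore removed.
Exception (d) does not apply: discharge is not routed to a licensed treatment works.
Exception (e) requires that the facility's operating hours per week are under 28; but the facility's operating hours per week are 32, not under 28, so (e) is unavailable.
Every exception is unavailable, so the rule governs.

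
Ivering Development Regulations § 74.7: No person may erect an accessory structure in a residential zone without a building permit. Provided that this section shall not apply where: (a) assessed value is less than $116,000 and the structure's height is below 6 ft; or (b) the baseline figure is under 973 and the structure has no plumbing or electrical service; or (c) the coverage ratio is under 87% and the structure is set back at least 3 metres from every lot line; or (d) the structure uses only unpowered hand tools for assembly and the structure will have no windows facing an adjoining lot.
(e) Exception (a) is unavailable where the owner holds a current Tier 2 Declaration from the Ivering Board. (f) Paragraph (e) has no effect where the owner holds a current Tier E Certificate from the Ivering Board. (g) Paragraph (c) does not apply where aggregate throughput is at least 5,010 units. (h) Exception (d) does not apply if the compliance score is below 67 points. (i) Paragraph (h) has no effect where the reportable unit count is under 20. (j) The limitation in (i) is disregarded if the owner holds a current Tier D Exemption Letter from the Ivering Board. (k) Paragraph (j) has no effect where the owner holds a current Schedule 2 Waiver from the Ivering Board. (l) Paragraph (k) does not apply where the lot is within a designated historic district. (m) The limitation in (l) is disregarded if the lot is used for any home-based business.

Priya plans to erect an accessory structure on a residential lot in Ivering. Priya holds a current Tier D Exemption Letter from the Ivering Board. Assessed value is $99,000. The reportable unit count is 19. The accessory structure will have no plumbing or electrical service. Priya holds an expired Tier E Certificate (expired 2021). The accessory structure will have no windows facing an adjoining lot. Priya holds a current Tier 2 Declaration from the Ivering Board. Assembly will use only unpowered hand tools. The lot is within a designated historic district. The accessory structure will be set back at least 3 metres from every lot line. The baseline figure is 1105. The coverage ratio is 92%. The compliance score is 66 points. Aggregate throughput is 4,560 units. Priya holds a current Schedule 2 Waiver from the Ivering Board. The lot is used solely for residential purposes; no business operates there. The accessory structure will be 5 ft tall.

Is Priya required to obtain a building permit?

Exception (a)'s conditions are all satisfied: assessed value is $99,000, less than the $116,000 limit; the structure's height is 5 ft, below the 6 ft limit. But: (e) operates against (a): a current Tier 2 Declaration is held. (f), which would lift (e), is not engaged — there is no Tier E Certificate in force. (a) is therefore removed.
Exception (b) does not apply: the baseline figure is 1,105, not under 973.
Exception (c) requires that the coverage ratio is under 87%; but the coverage ratio is 92%, not under 87%, so (c) is unavailable.
Exception (d): assembly uses only hand tools; no windows face an adjoining lot — every condition holds. However, paragraphs (h)–(m) must be considered: (h) applies — the compliance score is 66 points, below the 67 points limit. (i) operates (the reportable unit count is 19, under the 20 limit), but is overridden by (j): (j) operates against (i): a current Tier D Exemption Letter is held. (k) is engaged (a current Schedule 2 Waiver is held), but is itself disapplied by (l): (l) operates against (k): the lot is in a historic district. (m), which would lift (l), is not triggered — the lot is solely residential. (d) is therefore removed.
Every exception is unavailable, so the rule governs.

Yes — Priya must obtain a building permit.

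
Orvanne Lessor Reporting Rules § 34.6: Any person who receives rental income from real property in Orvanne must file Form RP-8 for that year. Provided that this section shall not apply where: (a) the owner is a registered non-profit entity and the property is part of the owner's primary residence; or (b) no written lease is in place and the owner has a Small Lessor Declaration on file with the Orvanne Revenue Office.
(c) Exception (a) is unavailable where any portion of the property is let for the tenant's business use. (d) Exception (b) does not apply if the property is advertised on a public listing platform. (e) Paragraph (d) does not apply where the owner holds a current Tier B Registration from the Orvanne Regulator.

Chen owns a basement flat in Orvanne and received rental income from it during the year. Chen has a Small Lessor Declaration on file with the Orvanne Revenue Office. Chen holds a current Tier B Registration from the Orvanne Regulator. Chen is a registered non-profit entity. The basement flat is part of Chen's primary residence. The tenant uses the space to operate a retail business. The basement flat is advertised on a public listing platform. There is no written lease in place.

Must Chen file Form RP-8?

All of (a)'s requirements are met (Chen is a registered non-profit; the basement flat is part of the primary residence). Turning to paragraph (c): (c) is triggered — the space is let for business use. So (a) is unavailable.
Exception (b)'s conditions are all satisfied: there is no written lease; a Small Lessor Declaration is on file. Considering the limiting provisions: (d) applies (the property is publicly advertised), but is displaced by (e): (e) is engaged — a current Tier B Registration is held. (b) remains available.

No — exception (b) applies; Chen is not required to file Form RP-8.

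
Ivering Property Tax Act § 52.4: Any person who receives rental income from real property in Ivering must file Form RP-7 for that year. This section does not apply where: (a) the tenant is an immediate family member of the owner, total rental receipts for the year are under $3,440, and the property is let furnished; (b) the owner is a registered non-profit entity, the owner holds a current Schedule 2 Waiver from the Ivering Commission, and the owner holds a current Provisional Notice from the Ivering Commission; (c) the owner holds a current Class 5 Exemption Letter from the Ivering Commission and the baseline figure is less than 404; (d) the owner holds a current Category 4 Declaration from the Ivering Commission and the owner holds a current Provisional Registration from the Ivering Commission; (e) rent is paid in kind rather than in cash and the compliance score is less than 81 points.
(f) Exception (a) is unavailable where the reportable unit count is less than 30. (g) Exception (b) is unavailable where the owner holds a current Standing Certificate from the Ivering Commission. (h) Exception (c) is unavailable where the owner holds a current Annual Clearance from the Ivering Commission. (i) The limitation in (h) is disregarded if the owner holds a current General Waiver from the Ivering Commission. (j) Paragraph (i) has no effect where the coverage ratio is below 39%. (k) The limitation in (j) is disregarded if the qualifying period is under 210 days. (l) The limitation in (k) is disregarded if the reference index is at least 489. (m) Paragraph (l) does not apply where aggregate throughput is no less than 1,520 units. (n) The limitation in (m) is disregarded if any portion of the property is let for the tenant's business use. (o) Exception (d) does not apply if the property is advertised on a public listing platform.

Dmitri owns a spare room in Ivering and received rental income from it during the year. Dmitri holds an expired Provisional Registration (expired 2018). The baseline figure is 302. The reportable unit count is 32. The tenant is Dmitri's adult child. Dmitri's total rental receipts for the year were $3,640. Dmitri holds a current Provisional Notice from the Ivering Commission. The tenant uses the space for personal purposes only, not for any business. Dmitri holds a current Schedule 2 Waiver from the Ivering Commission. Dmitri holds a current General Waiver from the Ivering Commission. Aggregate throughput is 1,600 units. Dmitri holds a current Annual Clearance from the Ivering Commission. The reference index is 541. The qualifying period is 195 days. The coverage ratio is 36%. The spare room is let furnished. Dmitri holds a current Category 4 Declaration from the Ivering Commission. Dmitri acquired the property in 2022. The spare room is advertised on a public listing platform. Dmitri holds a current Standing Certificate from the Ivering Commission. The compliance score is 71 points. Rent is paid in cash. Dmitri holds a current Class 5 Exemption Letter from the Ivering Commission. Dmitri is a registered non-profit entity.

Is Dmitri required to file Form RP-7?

No — exception (c) applies; Dmitri is not required to file Form RP-7.

Exception (a) fails — total rental receipts for the year are $3,640, not under $3,440.
All of (b)'s requirements are met (Dmitri is a registered non-profit; a current Schedule 2 Waiver is held; a current Provisional Notice is held). But: (g) is triggered — a current Standing Certificate is held. Exception (b) does not apply.
Exception (c): a current Class 5 Exemption Letter is held; the baseline figure is 302, less than the 404 limit — every condition holds. Under paragraphs (h)–(n): (h) would limit (c) — a current Annual Clearance is held — but (i) sets (h) aside: (i) operates against (h): a current General Waiver is held. (j) would limit (i) — the coverage ratio is 36%, below the 39% limit — but (k) sets (j) aside: (k) applies — the qualifying period is 195 days, under the 210 days limit. (l) would limit (k) — the reference index is 541, meeting the 489 threshold — but (m) sets (l) aside: (m) applies — aggregate throughput is 1,600 units, meeting the 1,520 units threshold. (n), which would lift (m), is not triggered — the space is used for personal purposes only. So (c) applies.
Exception (d) requires that the owner holds a current Provisional Registration from the Ivering Commission; but no current Provisional Registration is held, so (d) is unavailable.
Exception (e) requires that rent is paid in kind rather than in cash; but rent is paid in cash, so (e) is unavailable.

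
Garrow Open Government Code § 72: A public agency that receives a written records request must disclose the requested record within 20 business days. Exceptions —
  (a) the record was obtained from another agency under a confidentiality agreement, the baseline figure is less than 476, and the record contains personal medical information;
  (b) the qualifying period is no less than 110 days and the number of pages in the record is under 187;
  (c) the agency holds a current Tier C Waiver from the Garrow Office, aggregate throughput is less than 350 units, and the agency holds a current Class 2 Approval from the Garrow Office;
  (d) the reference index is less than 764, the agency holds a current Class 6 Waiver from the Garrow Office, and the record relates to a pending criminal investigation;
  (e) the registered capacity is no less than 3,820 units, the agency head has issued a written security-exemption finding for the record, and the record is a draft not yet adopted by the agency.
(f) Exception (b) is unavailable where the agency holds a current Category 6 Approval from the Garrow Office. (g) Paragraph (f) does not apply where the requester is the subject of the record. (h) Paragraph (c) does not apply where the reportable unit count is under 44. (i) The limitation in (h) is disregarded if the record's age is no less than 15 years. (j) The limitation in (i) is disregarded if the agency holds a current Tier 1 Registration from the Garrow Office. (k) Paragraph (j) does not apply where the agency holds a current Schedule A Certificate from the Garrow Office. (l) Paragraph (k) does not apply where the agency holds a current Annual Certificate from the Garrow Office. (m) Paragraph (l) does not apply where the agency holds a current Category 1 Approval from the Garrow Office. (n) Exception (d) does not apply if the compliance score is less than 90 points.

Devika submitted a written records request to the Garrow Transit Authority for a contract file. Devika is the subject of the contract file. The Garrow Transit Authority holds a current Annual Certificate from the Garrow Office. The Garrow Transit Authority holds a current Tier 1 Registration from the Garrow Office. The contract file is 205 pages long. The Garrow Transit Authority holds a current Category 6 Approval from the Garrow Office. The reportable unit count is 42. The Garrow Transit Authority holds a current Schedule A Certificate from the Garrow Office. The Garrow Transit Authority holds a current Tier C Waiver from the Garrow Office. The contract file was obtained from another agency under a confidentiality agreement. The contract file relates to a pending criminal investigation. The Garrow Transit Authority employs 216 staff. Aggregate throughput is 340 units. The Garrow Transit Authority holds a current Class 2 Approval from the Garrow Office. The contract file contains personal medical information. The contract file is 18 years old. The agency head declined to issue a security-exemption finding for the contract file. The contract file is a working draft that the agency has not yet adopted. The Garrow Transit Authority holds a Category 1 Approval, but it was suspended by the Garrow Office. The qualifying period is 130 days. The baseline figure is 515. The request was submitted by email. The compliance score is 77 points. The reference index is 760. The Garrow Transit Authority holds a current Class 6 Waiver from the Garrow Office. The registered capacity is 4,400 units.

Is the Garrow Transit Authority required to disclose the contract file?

Yes — the Garrow Transit Authority must disclose the contract file.

Exception (a) fails — the baseline figure is 515, not less than 476.
Exception (b) fails — the number of pages in the record is 205, not under 187.
All of (c)'s requirements are met (a current Tier C Waiver is held; aggregate throughput is 340 units, less than the 350 units limit; a current Class 2 Approval is held). But applying paragraphs (h)–(m): (h) operates against (c): the reportable unit count is 42, under the 44 limit. (i) would limit (h) — the record's age is 18 years, meeting the 15 years threshold — but (j) sets (i) aside: (j) is engaged — a current Tier 1 Registration is held. (k) is engaged (a current Schedule A Certificate is held), but is overridden by (l): (l) operates — a current Annual Certificate is held. (m), which would lift (l), does not operate here — no current Category 1 Approval is held. Exception (c) does not apply.
All of (d)'s requirements are met (the reference index is 760, less than the 764 limit; a current Class 6 Waiver is held; the contract file relates to a pending investigation). However, paragraph (n) must be considered: (n) operates against (d): the compliance score is 77 points, less than the 90 points limit. Exception (d) does not apply.
Exception (e) requires that the agency head has issued a written security-exemption finding for the record; but the agency head declined to issue a security-exemption finding, so (e) is unavailable.
None of the exceptions is available; § 72 applies in full.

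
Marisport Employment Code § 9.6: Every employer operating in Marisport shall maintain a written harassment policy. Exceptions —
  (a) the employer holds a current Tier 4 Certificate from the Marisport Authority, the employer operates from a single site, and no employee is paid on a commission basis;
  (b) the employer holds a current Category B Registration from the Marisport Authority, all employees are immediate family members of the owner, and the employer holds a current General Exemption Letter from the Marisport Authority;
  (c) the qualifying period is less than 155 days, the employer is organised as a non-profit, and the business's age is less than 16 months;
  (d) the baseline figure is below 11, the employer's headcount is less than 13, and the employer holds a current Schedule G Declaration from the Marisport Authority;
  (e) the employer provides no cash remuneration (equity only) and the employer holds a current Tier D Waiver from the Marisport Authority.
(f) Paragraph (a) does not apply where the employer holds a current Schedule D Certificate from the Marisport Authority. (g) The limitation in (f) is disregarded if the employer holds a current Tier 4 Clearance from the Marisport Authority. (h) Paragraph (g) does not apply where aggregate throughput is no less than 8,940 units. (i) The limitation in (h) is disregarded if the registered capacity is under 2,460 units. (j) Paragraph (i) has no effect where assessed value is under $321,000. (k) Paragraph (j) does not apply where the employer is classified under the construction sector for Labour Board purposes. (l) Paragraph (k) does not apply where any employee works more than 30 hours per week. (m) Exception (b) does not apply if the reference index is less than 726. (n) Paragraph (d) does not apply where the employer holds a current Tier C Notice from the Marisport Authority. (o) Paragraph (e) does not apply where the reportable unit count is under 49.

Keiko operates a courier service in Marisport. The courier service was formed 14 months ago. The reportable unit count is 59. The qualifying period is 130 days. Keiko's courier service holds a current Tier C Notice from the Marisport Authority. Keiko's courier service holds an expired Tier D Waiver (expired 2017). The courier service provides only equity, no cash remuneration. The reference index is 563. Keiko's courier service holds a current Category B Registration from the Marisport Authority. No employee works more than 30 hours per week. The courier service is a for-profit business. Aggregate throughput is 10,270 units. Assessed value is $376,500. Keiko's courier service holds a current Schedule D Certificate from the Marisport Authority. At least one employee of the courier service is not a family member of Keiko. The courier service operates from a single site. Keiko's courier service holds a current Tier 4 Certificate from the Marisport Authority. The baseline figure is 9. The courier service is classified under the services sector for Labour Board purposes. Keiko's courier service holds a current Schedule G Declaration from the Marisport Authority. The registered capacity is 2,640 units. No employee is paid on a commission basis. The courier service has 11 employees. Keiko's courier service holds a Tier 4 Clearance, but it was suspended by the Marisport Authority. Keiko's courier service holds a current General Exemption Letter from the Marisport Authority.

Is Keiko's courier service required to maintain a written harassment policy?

Exception (a): a current Tier 4 Certificate is held; the employer operates from a single site; no employee is paid on commission — every condition holds. Turning to paragraphs (f)–(l): (f) operates against (a): a current Schedule D Certificate is held. (g), which would lift (f), is not engaged — no current Tier 4 Clearance is held. So (a) is unavailable.
Exception (b) fails — at least one employee is not a family member.
Exception (c) does not apply: the employer is for-profit.
Exception (d)'s conditions are all satisfied: the baseline figure is 9, below the 11 limit; the employer's headcount is 11, less than the 13 limit; a current Schedule G Declaration is held. Turning to paragraph (n): (n) is engaged — a current Tier C Notice is held. So (d) is unavailable.
Exception (e) requires that the employer holds a current Tier D Waiver from the Marisport Authority; but the Tier D Waiver is not current, so (e) is unavailable.
No exception displaces § 9.6.

Yes — Keiko's courier service must maintain a written harassment policy.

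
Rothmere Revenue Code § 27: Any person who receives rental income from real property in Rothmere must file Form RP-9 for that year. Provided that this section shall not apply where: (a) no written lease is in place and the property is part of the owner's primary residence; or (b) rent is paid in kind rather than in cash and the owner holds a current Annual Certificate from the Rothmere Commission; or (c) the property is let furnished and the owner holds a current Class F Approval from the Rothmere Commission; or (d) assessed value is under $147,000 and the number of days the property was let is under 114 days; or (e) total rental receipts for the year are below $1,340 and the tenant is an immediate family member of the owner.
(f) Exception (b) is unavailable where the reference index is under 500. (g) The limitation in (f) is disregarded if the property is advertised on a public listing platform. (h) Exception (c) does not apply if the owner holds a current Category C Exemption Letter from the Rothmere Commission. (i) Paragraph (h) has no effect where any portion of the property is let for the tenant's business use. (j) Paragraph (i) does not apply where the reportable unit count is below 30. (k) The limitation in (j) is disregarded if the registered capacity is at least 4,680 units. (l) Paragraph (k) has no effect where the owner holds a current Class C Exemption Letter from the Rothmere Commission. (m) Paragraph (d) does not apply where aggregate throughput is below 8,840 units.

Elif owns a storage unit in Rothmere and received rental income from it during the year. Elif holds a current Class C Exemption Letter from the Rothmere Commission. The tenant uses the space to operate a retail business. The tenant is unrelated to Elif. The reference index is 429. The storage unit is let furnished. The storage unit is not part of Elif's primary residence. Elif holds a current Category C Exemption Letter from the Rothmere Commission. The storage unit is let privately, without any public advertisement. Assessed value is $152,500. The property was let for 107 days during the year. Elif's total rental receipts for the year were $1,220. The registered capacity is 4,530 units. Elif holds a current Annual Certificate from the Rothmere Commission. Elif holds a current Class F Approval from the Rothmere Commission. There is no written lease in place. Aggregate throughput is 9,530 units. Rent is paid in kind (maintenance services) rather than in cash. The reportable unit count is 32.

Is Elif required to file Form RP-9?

No — exception (c) applies; Elif is not required to file Form RP-9.

Exception (a) does not apply: the storage unit is not part of the primary residence.
All of (b)'s requirements are met (rent is paid in kind; a current Annual Certificate is held). Turning to paragraphs (f)–(g): (f) operates against (b): the reference index is 429, under the 500 limit. (g) is not triggered (the property is let privately without advertisement), so (f) stands. So (b) is unavailable.
All of (c)'s requirements are met (the property is let furnished; a current Class F Approval is held). Considering the limiting provisions: (h) is triggered (a current Category C Exemption Letter is held), but is overridden by (i): (i) operates against (h): the space is let for business use. (j), which would lift (i), is not triggered — the reportable unit count is 32, not below 30. Exception (c) stands.
Exception (d) fails — assessed value is $152,500, not under $147,000.
Exception (e) requires that the tenant is an immediate family member of the owner; but the tenant is unrelated to the owner, so (e) is unavailable.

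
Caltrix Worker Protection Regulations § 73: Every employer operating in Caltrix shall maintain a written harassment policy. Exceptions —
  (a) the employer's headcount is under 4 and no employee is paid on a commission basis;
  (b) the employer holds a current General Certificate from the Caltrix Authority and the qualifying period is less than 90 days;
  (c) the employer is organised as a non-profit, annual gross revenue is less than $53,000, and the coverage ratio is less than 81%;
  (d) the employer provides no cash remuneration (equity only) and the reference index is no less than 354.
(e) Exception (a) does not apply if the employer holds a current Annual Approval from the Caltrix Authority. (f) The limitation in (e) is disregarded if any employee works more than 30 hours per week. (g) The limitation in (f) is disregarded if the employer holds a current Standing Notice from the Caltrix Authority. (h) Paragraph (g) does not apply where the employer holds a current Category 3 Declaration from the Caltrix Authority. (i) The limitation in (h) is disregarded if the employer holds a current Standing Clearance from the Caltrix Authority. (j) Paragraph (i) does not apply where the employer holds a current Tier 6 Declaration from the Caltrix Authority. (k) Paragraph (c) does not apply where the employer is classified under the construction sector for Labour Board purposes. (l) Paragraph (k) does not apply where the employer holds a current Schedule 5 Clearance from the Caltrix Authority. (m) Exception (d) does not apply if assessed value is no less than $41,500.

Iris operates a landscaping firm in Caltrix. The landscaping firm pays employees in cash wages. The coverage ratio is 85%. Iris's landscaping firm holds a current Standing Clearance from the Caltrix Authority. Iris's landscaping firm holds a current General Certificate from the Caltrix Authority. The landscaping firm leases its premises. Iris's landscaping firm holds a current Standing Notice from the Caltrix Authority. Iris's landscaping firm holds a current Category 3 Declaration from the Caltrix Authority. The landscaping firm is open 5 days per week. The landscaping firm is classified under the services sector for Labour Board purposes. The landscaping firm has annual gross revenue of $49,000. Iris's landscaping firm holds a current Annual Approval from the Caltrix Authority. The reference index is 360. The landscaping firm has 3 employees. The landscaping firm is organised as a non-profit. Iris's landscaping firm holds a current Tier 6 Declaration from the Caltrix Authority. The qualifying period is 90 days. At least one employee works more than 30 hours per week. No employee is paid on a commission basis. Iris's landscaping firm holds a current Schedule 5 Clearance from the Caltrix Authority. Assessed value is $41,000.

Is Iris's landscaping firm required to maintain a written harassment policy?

No — exception (a) applies; Iris's landscaping firm is not required to maintain a written harassment policy.

Exception (a): the employer's headcount is 3, under the 4 limit; no employee is paid on commission — every condition holds. As to paragraphs (e)–(j): (e) would limit (a) — a current Annual Approval is held — but (f) sets (e) aside: (f) applies — at least one employee exceeds 30 hours/week. (g) is engaged (a current Standing Notice is held), but is displaced by (h): (h) operates against (g): a current Category 3 Declaration is held. (i) would limit (h) — a current Standing Clearance is held — but (j) sets (i) aside: (j) applies — a current Tier 6 Declaration is held. So (a) applies.
Exception (b) does not apply: the qualifying period is 90 days, not less than 90 days.
Exception (c) requires that the coverage ratio is less than 81%; but the coverage ratio is 85%, not less than 81%, so (c) is unavailable.
Exception (d) fails — employees are paid cash wages.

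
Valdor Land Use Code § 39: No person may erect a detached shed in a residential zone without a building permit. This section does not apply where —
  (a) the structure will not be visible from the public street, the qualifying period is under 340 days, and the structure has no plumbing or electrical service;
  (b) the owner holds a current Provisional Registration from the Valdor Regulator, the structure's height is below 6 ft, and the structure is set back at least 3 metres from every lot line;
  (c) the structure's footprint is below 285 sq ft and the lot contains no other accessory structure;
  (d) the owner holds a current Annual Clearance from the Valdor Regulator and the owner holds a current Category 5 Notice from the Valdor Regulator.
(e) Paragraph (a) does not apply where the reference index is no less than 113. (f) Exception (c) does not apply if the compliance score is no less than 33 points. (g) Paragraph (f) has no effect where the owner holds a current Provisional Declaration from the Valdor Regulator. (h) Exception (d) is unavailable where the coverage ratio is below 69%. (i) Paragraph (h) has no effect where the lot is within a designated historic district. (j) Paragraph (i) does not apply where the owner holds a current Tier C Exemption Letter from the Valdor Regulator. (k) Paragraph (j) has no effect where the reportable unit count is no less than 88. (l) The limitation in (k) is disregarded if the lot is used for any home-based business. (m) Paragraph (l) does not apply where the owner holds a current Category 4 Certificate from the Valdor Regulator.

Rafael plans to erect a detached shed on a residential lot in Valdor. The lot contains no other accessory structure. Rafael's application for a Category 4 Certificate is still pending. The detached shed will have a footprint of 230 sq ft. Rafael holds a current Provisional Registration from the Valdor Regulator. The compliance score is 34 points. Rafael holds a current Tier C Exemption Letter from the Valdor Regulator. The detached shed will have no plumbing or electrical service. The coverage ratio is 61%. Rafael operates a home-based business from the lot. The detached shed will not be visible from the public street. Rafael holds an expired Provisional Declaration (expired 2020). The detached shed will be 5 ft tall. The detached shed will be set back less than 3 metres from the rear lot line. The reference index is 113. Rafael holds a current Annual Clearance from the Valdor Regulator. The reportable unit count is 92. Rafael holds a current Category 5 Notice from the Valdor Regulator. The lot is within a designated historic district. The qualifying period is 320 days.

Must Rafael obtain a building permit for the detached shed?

Yes — Rafael must obtain a building permit.

Exception (a)'s conditions are all satisfied: the structure will not be visible from the street; the qualifying period is 320 days, under the 340 days limit; there is no plumbing or electrical service. But applying paragraph (e): (e) operates against (a): the reference index is 113, meeting the 113 threshold. So (a) is unavailable.
Exception (b) does not apply: the rear setback is under 3 m.
Exception (c)'s conditions are all satisfied: the structure's footprint is 230 sq ft, below the 285 sq ft limit; the lot has no other accessory structure. However, paragraphs (f)–(g) must be considered: (f) operates against (c): the compliance score is 34 points, meeting the 33 points threshold. (g), which would lift (f), is not engaged — there is no Provisional Declaration in force. (c) is therefore removed.
Exception (d) is satisfied on its face — a current Annual Clearance is held; a current Category 5 Notice is held. But: (h) operates against (d): the coverage ratio is 61%, below the 69% limit. (i) is engaged (the lot is in a historic district), but is itself disapplied by (j): (j) operates — a current Tier C Exemption Letter is held. (k) would limit (j) — the reportable unit count is 92, meeting the 88 threshold — but (l) sets (k) aside: (l) operates against (k): a home-based business operates on the lot. (m), which would lift (l), is not triggered — there is no Category 4 Certificate in force. (d) is therefore removed.
None of the exceptions is available; § 39 applies in full.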